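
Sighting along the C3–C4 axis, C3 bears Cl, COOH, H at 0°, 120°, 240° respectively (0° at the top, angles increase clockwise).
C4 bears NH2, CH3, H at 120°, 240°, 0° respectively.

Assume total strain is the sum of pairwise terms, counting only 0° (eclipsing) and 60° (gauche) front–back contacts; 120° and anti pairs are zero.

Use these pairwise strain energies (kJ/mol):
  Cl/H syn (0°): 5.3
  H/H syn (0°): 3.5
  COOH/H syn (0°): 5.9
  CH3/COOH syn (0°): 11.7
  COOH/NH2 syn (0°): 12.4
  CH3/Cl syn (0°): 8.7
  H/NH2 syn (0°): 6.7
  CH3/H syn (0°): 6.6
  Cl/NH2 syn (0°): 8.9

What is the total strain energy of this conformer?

This conformer is eclipsed. Cl at 0° is eclipsed with H at 0° (5.3); COOH at 120° is eclipsed with NH2 at 120° (12.4); H at 240° is eclipsed with CH3 at 240° (6.6). Total 24.3 kJ/mol.

24.3 kJ/mol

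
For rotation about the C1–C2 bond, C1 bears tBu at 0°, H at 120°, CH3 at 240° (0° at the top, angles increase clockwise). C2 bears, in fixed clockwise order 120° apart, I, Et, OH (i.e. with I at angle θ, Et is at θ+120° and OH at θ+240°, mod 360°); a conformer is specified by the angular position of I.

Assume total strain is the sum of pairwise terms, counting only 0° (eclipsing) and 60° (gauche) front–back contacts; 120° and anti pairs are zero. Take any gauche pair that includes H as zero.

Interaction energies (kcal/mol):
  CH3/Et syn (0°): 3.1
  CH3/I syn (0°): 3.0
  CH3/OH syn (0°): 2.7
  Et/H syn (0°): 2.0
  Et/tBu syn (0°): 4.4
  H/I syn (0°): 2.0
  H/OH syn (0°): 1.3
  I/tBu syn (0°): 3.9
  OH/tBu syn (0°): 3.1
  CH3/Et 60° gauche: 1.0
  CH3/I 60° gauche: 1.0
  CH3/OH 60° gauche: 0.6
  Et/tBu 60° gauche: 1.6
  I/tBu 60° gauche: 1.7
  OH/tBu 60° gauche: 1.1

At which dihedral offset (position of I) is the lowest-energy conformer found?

60°

I at 0° (eclipsed): tBu–I eclipsed, H–Et eclipsed, CH3–OH eclipsed; 3.9 + 2.0 + 2.7 = 8.6 kcal/mol.
I at 60° (staggered): tBu–I gauche, tBu–OH gauche, CH3–Et gauche, CH3–OH gauche; 1.7 + 1.1 + 1.0 + 0.6 = 4.4 kcal/mol.
I at 120° (eclipsed): tBu–OH eclipsed, H–I eclipsed, CH3–Et eclipsed; 3.1 + 2.0 + 3.1 = 8.2 kcal/mol.
I at 180° (staggered): tBu–Et gauche, tBu–OH gauche, CH3–I gauche, CH3–Et gauche; 1.6 + 1.1 + 1.0 + 1.0 = 4.7 kcal/mol.
I at 240° (eclipsed): tBu–Et eclipsed, H–OH eclipsed, CH3–I eclipsed; 4.4 + 1.3 + 3.0 = 8.7 kcal/mol.
I at 300° (staggered): tBu–I gauche, tBu–Et gauche, CH3–I gauche, CH3–OH gauche; 1.7 + 1.6 + 1.0 + 0.6 = 4.9 kcal/mol.
The minimum (4.4 kcal/mol) occurs with I at 60°.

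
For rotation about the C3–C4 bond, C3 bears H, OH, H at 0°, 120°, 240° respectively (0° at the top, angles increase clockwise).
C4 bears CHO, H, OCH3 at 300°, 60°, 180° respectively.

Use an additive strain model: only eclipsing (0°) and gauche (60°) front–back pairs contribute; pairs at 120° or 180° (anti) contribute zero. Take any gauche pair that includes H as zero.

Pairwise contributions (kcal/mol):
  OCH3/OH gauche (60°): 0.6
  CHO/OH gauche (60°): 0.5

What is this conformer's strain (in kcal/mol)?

This conformer (staggered): OH–OCH3 gauche; 0.6 = 0.6 kcal/mol.

0.6 kcal/mol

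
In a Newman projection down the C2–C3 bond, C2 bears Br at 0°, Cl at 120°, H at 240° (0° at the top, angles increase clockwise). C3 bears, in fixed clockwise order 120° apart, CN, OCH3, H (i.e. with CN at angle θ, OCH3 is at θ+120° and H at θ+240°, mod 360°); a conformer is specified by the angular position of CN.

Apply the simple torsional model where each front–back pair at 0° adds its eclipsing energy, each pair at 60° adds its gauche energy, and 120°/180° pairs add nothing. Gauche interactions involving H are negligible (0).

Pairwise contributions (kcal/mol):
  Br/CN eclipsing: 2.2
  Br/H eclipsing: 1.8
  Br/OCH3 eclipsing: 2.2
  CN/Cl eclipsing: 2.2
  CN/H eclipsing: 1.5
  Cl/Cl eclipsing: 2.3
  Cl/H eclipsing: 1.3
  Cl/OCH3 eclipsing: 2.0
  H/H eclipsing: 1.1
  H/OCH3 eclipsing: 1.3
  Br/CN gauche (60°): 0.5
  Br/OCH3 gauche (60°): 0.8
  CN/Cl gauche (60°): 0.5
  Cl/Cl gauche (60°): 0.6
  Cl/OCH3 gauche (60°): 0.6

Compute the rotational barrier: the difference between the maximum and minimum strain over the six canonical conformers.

CN at 0° (eclipsed): Br(0°)/CN(0°) eclipsed 2.2; Cl(120°)/OCH3(120°) eclipsed 2.0; H(240°)/H(240°) eclipsed 1.1 → 5.3 kcal/mol.
CN at 60° (staggered): Br(0°)/CN(60°) gauche 0.5; Cl(120°)/CN(60°) gauche 0.5; Cl(120°)/OCH3(180°) gauche 0.6 → 1.6 kcal/mol.
CN at 120° (eclipsed): Br(0°)/H(0°) eclipsed 1.8; Cl(120°)/CN(120°) eclipsed 2.2; H(240°)/OCH3(240°) eclipsed 1.3 → 5.3 kcal/mol.
CN at 180° (staggered): Br(0°)/OCH3(300°) gauche 0.8; Cl(120°)/CN(180°) gauche 0.5 → 1.3 kcal/mol.
CN at 240° (eclipsed): Br(0°)/OCH3(0°) eclipsed 2.2; Cl(120°)/H(120°) eclipsed 1.3; H(240°)/CN(240°) eclipsed 1.5 → 5.0 kcal/mol.
CN at 300° (staggered): Br(0°)/CN(300°) gauche 0.5; Br(0°)/OCH3(60°) gauche 0.8; Cl(120°)/OCH3(60°) gauche 0.6 → 1.9 kcal/mol.
Max at 0° (5.3 kcal/mol), min at 180° (1.3 kcal/mol); barrier = 4.0 kcal/mol.

4.0 kcal/mol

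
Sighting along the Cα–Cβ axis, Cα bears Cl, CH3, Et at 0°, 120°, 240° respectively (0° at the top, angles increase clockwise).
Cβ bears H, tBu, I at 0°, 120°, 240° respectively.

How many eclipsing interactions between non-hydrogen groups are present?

Non-H eclipsing pairs: CH3(120°)/tBu(120°); Et(240°)/I(240°) — 2 interactions.

2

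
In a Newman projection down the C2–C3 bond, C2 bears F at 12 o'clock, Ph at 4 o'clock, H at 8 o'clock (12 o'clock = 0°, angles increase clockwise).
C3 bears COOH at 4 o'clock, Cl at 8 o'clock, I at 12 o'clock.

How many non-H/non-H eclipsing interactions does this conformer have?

Non-H eclipsing pairs: F(0°)/I(0°); Ph(120°)/COOH(120°) — 2 interactions.

2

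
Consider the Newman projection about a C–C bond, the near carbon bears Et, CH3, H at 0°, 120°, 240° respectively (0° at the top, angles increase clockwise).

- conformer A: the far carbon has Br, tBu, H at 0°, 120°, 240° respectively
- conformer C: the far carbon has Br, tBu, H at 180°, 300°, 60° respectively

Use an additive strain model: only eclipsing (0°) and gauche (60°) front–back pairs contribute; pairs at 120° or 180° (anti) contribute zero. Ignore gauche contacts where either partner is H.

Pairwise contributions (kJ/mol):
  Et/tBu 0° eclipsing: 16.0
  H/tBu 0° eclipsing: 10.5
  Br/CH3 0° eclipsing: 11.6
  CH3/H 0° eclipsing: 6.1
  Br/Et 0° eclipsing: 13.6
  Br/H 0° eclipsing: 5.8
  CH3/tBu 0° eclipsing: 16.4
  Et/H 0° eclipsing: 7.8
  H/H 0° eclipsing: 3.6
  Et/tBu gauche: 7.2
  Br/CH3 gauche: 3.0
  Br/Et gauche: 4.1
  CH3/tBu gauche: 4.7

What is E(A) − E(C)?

+23.4 kJ/mol

A (eclipsed): Et(0°)/Br(0°) eclipsed 13.6; CH3(120°)/tBu(120°) eclipsed 16.4; H(240°)/H(240°) eclipsed 3.6 → 33.6 kJ/mol.
C (staggered): Et(0°)/tBu(300°) gauche 7.2; CH3(120°)/Br(180°) gauche 3.0 → 10.2 kJ/mol.
E(A) − E(C) = 33.6 − 10.2 = +23.4 kJ/mol.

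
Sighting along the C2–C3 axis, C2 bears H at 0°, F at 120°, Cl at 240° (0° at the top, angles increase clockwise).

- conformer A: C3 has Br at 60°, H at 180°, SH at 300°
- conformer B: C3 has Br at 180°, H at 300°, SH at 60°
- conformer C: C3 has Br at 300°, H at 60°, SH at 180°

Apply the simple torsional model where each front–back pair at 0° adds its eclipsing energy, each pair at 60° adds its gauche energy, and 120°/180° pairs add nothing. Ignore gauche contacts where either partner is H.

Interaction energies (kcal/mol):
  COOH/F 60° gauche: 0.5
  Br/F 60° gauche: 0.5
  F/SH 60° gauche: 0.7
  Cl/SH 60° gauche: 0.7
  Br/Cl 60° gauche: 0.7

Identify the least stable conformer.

A (staggered): F(120°)/Br(60°) gauche 0.5; Cl(240°)/SH(300°) gauche 0.7 → 1.2 kcal/mol.
B (staggered): F(120°)/Br(180°) gauche 0.5; F(120°)/SH(60°) gauche 0.7; Cl(240°)/Br(180°) gauche 0.7 → 1.9 kcal/mol.
C (staggered): F(120°)/SH(180°) gauche 0.7; Cl(240°)/Br(300°) gauche 0.7; Cl(240°)/SH(180°) gauche 0.7 → 2.1 kcal/mol.
C has the highest total (2.1 kcal/mol).

C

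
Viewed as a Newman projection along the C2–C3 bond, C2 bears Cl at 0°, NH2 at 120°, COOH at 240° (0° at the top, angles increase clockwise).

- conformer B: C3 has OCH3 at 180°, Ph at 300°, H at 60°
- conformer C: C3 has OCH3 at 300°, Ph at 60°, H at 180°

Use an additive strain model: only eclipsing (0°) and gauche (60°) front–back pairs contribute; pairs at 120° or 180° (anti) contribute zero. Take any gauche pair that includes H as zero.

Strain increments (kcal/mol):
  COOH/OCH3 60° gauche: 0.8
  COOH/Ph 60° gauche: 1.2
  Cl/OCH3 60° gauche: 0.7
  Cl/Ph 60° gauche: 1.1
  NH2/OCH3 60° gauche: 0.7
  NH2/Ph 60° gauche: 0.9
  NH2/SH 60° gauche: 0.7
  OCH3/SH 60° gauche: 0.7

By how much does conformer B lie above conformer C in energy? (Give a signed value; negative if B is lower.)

B (staggered): Cl(0°)/Ph(300°) gauche 1.1; NH2(120°)/OCH3(180°) gauche 0.7; COOH(240°)/OCH3(180°) gauche 0.8; COOH(240°)/Ph(300°) gauche 1.2 → 3.8 kcal/mol.
C (staggered): Cl(0°)/OCH3(300°) gauche 0.7; Cl(0°)/Ph(60°) gauche 1.1; NH2(120°)/Ph(60°) gauche 0.9; COOH(240°)/OCH3(300°) gauche 0.8 → 3.5 kcal/mol.
E(B) − E(C) = 3.8 − 3.5 = +0.3 kcal/mol.

+0.3 kcal/mol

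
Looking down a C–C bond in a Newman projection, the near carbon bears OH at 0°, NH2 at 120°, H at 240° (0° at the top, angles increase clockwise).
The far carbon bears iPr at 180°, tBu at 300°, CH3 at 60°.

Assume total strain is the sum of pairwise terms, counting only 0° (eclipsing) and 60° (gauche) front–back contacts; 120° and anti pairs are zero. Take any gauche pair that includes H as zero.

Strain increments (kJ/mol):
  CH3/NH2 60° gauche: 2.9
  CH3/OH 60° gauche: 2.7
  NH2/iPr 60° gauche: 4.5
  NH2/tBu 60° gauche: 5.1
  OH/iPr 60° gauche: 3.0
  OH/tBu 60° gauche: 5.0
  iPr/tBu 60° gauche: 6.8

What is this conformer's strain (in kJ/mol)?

15.1 kJ/mol

This conformer (staggered): OH(0°)/tBu(300°) gauche 5.0; OH(0°)/CH3(60°) gauche 2.7; NH2(120°)/iPr(180°) gauche 4.5; NH2(120°)/CH3(60°) gauche 2.9 → 15.1 kJ/mol.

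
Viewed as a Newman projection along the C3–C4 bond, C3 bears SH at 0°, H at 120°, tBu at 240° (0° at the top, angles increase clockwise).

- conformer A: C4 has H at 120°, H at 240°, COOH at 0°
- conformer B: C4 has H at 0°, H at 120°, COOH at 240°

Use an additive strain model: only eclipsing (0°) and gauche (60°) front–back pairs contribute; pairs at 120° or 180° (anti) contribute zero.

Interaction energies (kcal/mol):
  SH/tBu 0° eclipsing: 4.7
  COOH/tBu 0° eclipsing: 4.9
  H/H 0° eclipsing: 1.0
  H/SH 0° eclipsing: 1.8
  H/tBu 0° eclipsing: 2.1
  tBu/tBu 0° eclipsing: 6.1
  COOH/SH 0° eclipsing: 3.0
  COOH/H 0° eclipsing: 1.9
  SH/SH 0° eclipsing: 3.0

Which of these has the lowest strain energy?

A (eclipsed): SH(0°)/COOH(0°) eclipsed 3.0; H(120°)/H(120°) eclipsed 1.0; tBu(240°)/H(240°) eclipsed 2.1 → 6.1 kcal/mol.
B (eclipsed): SH(0°)/H(0°) eclipsed 1.8; H(120°)/H(120°) eclipsed 1.0; tBu(240°)/COOH(240°) eclipsed 4.9 → 7.7 kcal/mol.
A has the lowest total (6.1 kcal/mol).

A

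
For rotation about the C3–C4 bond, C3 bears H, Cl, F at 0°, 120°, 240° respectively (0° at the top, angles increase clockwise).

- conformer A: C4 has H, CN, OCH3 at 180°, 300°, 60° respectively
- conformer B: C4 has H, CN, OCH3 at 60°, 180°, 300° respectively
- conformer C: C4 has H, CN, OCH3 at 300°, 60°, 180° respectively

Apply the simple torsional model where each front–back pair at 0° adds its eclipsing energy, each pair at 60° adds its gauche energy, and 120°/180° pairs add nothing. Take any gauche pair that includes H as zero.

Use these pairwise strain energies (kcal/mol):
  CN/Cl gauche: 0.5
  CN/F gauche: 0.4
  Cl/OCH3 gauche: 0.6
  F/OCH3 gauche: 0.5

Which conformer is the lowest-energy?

A is staggered. Cl at 120° is gauche with OCH3 at 60° (0.6); F at 240° is gauche with CN at 300° (0.4). Total 1.0 kcal/mol.
B is staggered. Cl at 120° is gauche with CN at 180° (0.5); F at 240° is gauche with CN at 180° (0.4); F at 240° is gauche with OCH3 at 300° (0.5). Total 1.4 kcal/mol.
C is staggered. Cl at 120° is gauche with CN at 60° (0.5); Cl at 120° is gauche with OCH3 at 180° (0.6); F at 240° is gauche with OCH3 at 180° (0.5). Total 1.6 kcal/mol.
A has the lowest total (1.0 kcal/mol).

A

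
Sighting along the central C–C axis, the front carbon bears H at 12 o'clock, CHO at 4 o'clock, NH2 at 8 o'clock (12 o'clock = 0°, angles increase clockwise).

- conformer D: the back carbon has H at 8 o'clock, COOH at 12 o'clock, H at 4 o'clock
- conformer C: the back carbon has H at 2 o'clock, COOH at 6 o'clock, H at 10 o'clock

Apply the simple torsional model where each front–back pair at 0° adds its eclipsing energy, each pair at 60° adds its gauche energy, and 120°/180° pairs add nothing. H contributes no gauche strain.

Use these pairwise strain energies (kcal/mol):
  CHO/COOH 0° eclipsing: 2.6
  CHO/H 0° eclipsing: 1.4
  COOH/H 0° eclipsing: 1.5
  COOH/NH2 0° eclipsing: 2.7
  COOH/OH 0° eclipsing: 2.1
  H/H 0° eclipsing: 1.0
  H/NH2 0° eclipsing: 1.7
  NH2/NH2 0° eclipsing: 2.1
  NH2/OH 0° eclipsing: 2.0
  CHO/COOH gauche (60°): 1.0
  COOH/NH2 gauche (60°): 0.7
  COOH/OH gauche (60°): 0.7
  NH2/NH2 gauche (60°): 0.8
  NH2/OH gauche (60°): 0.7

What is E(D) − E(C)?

+2.9 kcal/mol

D is eclipsed. H at 0° is eclipsed with COOH at 0° (1.5); CHO at 120° is eclipsed with H at 120° (1.4); NH2 at 240° is eclipsed with H at 240° (1.7). Total 4.6 kcal/mol.
C is staggered. CHO at 120° is gauche with COOH at 180° (1.0); NH2 at 240° is gauche with COOH at 180° (0.7). Total 1.7 kcal/mol.
E(D) − E(C) = 4.6 − 1.7 = +2.9 kcal/mol.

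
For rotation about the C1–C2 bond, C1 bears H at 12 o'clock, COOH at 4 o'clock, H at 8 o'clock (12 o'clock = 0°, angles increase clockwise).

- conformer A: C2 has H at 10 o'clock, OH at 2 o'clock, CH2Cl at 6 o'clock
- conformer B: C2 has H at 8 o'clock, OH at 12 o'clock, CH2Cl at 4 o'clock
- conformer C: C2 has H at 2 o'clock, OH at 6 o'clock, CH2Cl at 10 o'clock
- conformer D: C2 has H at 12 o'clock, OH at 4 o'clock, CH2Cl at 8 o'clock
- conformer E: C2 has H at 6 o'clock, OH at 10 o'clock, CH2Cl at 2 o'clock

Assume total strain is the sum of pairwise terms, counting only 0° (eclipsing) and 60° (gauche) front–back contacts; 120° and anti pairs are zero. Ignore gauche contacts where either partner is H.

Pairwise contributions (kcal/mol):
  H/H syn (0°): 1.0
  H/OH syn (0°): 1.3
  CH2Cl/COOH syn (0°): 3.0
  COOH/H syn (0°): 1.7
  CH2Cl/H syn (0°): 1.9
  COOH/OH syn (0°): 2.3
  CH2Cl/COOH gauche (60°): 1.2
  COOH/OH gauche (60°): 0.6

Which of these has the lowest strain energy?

A (staggered): COOH(120°)/OH(60°) gauche 0.6; COOH(120°)/CH2Cl(180°) gauche 1.2 → 1.8 kcal/mol.
B (eclipsed): H(0°)/OH(0°) eclipsed 1.3; COOH(120°)/CH2Cl(120°) eclipsed 3.0; H(240°)/H(240°) eclipsed 1.0 → 5.3 kcal/mol.
C (staggered): COOH(120°)/OH(180°) gauche 0.6 → 0.6 kcal/mol.
D (eclipsed): H(0°)/H(0°) eclipsed 1.0; COOH(120°)/OH(120°) eclipsed 2.3; H(240°)/CH2Cl(240°) eclipsed 1.9 → 5.2 kcal/mol.
E (staggered): COOH(120°)/CH2Cl(60°) gauche 1.2 → 1.2 kcal/mol.
C has the lowest total (0.6 kcal/mol).

C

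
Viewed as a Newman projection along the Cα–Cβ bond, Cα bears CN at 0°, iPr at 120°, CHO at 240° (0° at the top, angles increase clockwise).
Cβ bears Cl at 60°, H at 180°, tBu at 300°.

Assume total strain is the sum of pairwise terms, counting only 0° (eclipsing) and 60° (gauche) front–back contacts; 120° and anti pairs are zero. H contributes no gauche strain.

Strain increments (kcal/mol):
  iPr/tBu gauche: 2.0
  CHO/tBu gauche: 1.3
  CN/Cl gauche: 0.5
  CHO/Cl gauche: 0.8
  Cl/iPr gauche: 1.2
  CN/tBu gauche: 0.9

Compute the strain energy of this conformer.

3.9 kcal/mol

This conformer (staggered): CN(0°)/Cl(60°) gauche 0.5; CN(0°)/tBu(300°) gauche 0.9; iPr(120°)/Cl(60°) gauche 1.2; CHO(240°)/tBu(300°) gauche 1.3 → 3.9 kcal/mol.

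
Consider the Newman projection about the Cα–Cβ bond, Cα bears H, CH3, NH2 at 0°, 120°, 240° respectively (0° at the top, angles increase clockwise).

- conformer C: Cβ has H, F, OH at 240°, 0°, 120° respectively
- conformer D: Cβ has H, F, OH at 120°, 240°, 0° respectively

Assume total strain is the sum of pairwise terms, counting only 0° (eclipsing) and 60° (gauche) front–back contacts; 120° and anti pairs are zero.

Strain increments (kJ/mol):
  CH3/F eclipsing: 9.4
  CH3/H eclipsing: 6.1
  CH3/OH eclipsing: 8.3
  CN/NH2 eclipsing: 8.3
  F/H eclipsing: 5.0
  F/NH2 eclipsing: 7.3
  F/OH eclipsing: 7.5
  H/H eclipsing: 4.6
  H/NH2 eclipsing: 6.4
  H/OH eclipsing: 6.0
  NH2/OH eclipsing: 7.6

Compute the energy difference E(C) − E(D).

+0.3 kJ/mol

C is eclipsed. H at 0° is eclipsed with F at 0° (5.0); CH3 at 120° is eclipsed with OH at 120° (8.3); NH2 at 240° is eclipsed with H at 240° (6.4). Total 19.7 kJ/mol.
D is eclipsed. H at 0° is eclipsed with OH at 0° (6.0); CH3 at 120° is eclipsed with H at 120° (6.1); NH2 at 240° is eclipsed with F at 240° (7.3). Total 19.4 kJ/mol.
E(C) − E(D) = 19.7 − 19.4 = +0.3 kJ/mol.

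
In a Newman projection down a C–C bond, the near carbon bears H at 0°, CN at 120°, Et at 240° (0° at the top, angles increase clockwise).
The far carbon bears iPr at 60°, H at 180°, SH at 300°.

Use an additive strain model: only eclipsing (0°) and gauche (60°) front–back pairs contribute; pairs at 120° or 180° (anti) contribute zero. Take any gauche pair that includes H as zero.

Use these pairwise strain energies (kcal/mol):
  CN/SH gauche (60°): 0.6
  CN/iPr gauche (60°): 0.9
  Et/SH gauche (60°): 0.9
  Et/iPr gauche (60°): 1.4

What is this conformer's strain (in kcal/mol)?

This conformer (staggered): CN–iPr gauche, Et–SH gauche; 0.9 + 0.9 = 1.8 kcal/mol.

1.8 kcal/mol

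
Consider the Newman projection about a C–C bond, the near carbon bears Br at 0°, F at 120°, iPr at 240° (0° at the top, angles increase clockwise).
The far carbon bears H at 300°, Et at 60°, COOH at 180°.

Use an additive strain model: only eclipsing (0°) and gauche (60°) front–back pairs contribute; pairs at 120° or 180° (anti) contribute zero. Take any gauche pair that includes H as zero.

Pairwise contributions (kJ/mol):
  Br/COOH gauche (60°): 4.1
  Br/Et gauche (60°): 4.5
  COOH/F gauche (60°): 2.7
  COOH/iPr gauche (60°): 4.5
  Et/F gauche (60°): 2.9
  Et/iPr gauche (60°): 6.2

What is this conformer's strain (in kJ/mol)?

14.6 kJ/mol

This conformer (staggered): Br–Et gauche, F–Et gauche, F–COOH gauche, iPr–COOH gauche; 4.5 + 2.9 + 2.7 + 4.5 = 14.6 kJ/mol.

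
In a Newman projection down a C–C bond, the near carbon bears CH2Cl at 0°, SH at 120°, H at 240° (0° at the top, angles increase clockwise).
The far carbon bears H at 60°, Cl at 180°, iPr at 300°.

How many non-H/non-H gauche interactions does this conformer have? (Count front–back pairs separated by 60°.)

2

Non-H gauche pairs: CH2Cl(0°)/iPr(300°); SH(120°)/Cl(180°) — 2 interactions.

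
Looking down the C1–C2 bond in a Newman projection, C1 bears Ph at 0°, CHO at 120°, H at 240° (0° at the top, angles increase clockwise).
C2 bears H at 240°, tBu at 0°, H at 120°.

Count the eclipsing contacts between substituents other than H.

1

Non-H eclipsing pairs: Ph(0°)/tBu(0°) — 1 interaction.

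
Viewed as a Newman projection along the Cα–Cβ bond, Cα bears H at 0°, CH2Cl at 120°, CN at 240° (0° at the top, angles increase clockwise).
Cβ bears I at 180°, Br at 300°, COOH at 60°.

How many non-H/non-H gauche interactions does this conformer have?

Non-H gauche pairs: CH2Cl(120°)/I(180°); CH2Cl(120°)/COOH(60°); CN(240°)/I(180°); CN(240°)/Br(300°) — 4 interactions.

4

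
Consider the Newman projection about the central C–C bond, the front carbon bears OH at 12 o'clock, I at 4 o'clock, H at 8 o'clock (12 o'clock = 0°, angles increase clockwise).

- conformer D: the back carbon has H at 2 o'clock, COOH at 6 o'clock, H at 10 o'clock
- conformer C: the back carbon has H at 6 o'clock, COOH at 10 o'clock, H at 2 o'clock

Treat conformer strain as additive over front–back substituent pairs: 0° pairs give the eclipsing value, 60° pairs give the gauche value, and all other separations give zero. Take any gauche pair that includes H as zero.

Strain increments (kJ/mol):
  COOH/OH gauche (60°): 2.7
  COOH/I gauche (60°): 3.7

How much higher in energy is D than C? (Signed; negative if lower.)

+1.0 kJ/mol

D (staggered): I–COOH gauche; 3.7 = 3.7 kJ/mol.
C (staggered): OH–COOH gauche; 2.7 = 2.7 kJ/mol.
E(D) − E(C) = 3.7 − 2.7 = +1.0 kJ/mol.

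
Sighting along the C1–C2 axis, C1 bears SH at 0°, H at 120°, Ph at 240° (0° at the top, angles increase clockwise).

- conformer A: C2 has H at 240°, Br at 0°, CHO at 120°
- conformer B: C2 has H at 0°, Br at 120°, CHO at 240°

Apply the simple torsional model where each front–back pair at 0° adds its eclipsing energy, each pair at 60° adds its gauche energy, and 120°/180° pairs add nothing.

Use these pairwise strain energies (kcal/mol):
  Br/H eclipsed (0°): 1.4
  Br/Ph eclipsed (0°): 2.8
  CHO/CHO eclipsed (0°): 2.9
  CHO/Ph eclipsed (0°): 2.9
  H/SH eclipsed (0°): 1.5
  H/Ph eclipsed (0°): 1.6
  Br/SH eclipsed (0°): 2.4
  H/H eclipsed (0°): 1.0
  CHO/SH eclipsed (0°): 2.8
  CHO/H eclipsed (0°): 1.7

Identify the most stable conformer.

A

A (eclipsed): SH(0°)/Br(0°) eclipsed 2.4; H(120°)/CHO(120°) eclipsed 1.7; Ph(240°)/H(240°) eclipsed 1.6 → 5.7 kcal/mol.
B (eclipsed): SH(0°)/H(0°) eclipsed 1.5; H(120°)/Br(120°) eclipsed 1.4; Ph(240°)/CHO(240°) eclipsed 2.9 → 5.8 kcal/mol.
A has the lowest total (5.7 kcal/mol).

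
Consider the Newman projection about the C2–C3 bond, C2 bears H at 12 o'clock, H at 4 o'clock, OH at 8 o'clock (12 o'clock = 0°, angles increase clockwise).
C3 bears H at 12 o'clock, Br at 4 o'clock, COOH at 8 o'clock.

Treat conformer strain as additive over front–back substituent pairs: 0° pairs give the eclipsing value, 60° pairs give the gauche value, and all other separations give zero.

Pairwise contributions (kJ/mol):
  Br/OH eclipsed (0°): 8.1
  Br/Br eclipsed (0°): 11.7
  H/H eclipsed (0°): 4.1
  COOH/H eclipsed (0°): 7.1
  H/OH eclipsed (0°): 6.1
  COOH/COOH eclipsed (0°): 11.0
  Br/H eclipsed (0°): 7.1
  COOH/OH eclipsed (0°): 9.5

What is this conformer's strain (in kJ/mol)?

This conformer (eclipsed): H–H eclipsed, H–Br eclipsed, OH–COOH eclipsed; 4.1 + 7.1 + 9.5 = 20.7 kJ/mol.

20.7 kJ/mol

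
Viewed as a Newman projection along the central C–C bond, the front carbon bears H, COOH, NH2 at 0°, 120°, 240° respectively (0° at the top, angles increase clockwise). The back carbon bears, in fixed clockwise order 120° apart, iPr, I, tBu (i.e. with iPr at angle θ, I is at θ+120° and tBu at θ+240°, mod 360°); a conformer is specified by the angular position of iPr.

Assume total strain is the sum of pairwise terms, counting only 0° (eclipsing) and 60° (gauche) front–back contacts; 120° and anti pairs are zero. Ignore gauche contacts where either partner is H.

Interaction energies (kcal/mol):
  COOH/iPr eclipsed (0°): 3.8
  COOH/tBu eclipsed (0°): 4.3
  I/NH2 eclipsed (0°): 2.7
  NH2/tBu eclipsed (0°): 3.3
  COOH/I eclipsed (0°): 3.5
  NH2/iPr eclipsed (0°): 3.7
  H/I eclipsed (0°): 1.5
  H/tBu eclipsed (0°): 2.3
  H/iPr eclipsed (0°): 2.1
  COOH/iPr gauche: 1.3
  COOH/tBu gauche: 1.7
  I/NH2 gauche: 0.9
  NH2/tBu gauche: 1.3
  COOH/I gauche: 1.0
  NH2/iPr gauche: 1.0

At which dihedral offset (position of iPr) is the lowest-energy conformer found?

60°

iPr at 0° (eclipsed): H(0°)/iPr(0°) eclipsed 2.1; COOH(120°)/I(120°) eclipsed 3.5; NH2(240°)/tBu(240°) eclipsed 3.3 → 8.9 kcal/mol.
iPr at 60° (staggered): COOH(120°)/iPr(60°) gauche 1.3; COOH(120°)/I(180°) gauche 1.0; NH2(240°)/I(180°) gauche 0.9; NH2(240°)/tBu(300°) gauche 1.3 → 4.5 kcal/mol.
iPr at 120° (eclipsed): H(0°)/tBu(0°) eclipsed 2.3; COOH(120°)/iPr(120°) eclipsed 3.8; NH2(240°)/I(240°) eclipsed 2.7 → 8.8 kcal/mol.
iPr at 180° (staggered): COOH(120°)/iPr(180°) gauche 1.3; COOH(120°)/tBu(60°) gauche 1.7; NH2(240°)/iPr(180°) gauche 1.0; NH2(240°)/I(300°) gauche 0.9 → 4.9 kcal/mol.
iPr at 240° (eclipsed): H(0°)/I(0°) eclipsed 1.5; COOH(120°)/tBu(120°) eclipsed 4.3; NH2(240°)/iPr(240°) eclipsed 3.7 → 9.5 kcal/mol.
iPr at 300° (staggered): COOH(120°)/I(60°) gauche 1.0; COOH(120°)/tBu(180°) gauche 1.7; NH2(240°)/iPr(300°) gauche 1.0; NH2(240°)/tBu(180°) gauche 1.3 → 5.0 kcal/mol.
The minimum (4.5 kcal/mol) occurs with iPr at 60°.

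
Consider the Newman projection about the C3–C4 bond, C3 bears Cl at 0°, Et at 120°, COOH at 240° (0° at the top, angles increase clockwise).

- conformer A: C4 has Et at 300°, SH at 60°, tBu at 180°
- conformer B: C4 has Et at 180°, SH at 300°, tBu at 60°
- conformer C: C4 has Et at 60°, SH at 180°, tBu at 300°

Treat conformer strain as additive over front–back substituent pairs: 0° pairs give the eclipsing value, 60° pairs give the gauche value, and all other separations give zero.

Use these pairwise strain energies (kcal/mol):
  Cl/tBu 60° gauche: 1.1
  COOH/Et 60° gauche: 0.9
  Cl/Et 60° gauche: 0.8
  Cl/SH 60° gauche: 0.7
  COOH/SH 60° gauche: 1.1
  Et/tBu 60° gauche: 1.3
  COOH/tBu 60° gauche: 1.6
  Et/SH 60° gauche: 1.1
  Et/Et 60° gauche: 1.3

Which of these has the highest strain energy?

C

A (staggered): Cl(0°)/Et(300°) gauche 0.8; Cl(0°)/SH(60°) gauche 0.7; Et(120°)/SH(60°) gauche 1.1; Et(120°)/tBu(180°) gauche 1.3; COOH(240°)/Et(300°) gauche 0.9; COOH(240°)/tBu(180°) gauche 1.6 → 6.4 kcal/mol.
B (staggered): Cl(0°)/SH(300°) gauche 0.7; Cl(0°)/tBu(60°) gauche 1.1; Et(120°)/Et(180°) gauche 1.3; Et(120°)/tBu(60°) gauche 1.3; COOH(240°)/Et(180°) gauche 0.9; COOH(240°)/SH(300°) gauche 1.1 → 6.4 kcal/mol.
C (staggered): Cl(0°)/Et(60°) gauche 0.8; Cl(0°)/tBu(300°) gauche 1.1; Et(120°)/Et(60°) gauche 1.3; Et(120°)/SH(180°) gauche 1.1; COOH(240°)/SH(180°) gauche 1.1; COOH(240°)/tBu(300°) gauche 1.6 → 7.0 kcal/mol.
C has the highest total (7.0 kcal/mol).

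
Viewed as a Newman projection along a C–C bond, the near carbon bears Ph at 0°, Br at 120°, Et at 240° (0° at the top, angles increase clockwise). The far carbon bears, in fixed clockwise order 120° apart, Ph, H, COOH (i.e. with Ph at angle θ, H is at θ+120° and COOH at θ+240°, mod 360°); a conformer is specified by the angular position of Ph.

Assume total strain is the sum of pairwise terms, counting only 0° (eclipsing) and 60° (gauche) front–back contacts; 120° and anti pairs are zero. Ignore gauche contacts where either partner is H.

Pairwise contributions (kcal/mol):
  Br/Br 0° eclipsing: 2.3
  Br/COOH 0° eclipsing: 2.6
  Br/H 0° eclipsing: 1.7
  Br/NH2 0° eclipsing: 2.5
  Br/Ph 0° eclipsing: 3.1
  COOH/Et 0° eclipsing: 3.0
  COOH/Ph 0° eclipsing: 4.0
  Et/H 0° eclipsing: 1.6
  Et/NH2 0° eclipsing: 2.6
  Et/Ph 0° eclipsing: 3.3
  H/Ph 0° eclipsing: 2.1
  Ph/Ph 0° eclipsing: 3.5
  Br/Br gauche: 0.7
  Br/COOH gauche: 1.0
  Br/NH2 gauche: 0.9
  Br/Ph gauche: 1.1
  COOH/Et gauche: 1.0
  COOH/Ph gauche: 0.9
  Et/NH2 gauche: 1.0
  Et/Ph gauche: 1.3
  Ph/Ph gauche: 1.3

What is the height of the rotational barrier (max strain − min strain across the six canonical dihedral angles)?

Ph at 0° (eclipsed): Ph–Ph eclipsed, Br–H eclipsed, Et–COOH eclipsed; 3.5 + 1.7 + 3.0 = 8.2 kcal/mol.
Ph at 60° (staggered): Ph–Ph gauche, Ph–COOH gauche, Br–Ph gauche, Et–COOH gauche; 1.3 + 0.9 + 1.1 + 1.0 = 4.3 kcal/mol.
Ph at 120° (eclipsed): Ph–COOH eclipsed, Br–Ph eclipsed, Et–H eclipsed; 4.0 + 3.1 + 1.6 = 8.7 kcal/mol.
Ph at 180° (staggered): Ph–COOH gauche, Br–Ph gauche, Br–COOH gauche, Et–Ph gauche; 0.9 + 1.1 + 1.0 + 1.3 = 4.3 kcal/mol.
Ph at 240° (eclipsed): Ph–H eclipsed, Br–COOH eclipsed, Et–Ph eclipsed; 2.1 + 2.6 + 3.3 = 8.0 kcal/mol.
Ph at 300° (staggered): Ph–Ph gauche, Br–COOH gauche, Et–Ph gauche, Et–COOH gauche; 1.3 + 1.0 + 1.3 + 1.0 = 4.6 kcal/mol.
Max at 120° (8.7 kcal/mol), min at 60° (4.3 kcal/mol); barrier = 4.4 kcal/mol.

4.4 kcal/mol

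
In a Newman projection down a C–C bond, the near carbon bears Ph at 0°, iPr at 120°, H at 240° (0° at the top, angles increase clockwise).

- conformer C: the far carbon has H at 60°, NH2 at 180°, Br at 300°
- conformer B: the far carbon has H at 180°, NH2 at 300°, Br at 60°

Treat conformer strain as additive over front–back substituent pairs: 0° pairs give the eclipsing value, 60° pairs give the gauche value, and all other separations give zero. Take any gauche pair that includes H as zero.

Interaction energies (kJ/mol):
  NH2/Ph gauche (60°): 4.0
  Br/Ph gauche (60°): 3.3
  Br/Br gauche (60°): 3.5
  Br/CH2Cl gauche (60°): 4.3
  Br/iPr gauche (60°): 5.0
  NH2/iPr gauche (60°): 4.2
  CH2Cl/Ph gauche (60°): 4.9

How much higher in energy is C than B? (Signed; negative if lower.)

C (staggered): Ph(0°)/Br(300°) gauche 3.3; iPr(120°)/NH2(180°) gauche 4.2 → 7.5 kJ/mol.
B (staggered): Ph(0°)/NH2(300°) gauche 4.0; Ph(0°)/Br(60°) gauche 3.3; iPr(120°)/Br(60°) gauche 5.0 → 12.3 kJ/mol.
E(C) − E(B) = 7.5 − 12.3 = -4.8 kJ/mol.

-4.8 kJ/mol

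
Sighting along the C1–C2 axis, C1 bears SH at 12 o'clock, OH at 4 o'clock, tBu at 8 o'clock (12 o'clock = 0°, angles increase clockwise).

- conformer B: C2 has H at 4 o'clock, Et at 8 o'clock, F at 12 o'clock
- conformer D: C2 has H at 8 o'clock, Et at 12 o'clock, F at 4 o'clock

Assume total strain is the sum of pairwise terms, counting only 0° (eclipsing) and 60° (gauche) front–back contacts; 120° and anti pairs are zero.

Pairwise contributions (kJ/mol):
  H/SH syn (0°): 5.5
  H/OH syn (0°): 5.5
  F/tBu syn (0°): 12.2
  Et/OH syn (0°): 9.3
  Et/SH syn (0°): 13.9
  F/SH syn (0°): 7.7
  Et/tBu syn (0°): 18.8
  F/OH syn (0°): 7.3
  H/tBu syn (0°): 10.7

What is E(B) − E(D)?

B is eclipsed. SH at 0° is eclipsed with F at 0° (7.7); OH at 120° is eclipsed with H at 120° (5.5); tBu at 240° is eclipsed with Et at 240° (18.8). Total 32.0 kJ/mol.
D is eclipsed. SH at 0° is eclipsed with Et at 0° (13.9); OH at 120° is eclipsed with F at 120° (7.3); tBu at 240° is eclipsed with H at 240° (10.7). Total 31.9 kJ/mol.
E(B) − E(D) = 32.0 − 31.9 = +0.1 kJ/mol.

+0.1 kJ/mol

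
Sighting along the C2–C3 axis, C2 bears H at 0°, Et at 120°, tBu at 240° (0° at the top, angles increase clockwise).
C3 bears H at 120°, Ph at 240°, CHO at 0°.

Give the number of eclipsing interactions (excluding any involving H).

Non-H eclipsing pairs: tBu(240°)/Ph(240°) — 1 interaction.

1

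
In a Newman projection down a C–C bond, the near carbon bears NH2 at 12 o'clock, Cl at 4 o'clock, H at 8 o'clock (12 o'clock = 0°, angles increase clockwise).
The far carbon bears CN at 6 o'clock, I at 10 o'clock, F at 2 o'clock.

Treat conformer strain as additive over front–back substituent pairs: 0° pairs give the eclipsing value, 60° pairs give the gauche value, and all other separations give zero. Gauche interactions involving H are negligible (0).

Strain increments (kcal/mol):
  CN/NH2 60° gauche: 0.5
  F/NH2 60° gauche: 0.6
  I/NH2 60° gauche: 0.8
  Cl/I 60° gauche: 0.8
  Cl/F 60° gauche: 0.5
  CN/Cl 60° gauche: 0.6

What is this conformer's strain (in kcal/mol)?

2.5 kcal/mol

This conformer (staggered): NH2(0°)/I(300°) gauche 0.8; NH2(0°)/F(60°) gauche 0.6; Cl(120°)/CN(180°) gauche 0.6; Cl(120°)/F(60°) gauche 0.5 → 2.5 kcal/mol.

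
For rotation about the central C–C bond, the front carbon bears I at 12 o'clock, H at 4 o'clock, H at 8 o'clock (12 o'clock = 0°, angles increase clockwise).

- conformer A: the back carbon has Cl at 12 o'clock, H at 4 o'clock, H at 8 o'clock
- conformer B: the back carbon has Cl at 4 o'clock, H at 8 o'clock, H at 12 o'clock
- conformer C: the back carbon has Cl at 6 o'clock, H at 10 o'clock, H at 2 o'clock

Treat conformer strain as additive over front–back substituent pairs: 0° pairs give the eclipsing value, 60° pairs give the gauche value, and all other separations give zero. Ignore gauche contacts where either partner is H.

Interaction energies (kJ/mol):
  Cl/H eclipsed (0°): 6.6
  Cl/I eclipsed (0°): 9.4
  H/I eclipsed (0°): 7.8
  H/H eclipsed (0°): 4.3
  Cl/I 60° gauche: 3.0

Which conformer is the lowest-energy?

A (eclipsed): I(0°)/Cl(0°) eclipsed 9.4; H(120°)/H(120°) eclipsed 4.3; H(240°)/H(240°) eclipsed 4.3 → 18.0 kJ/mol.
B (eclipsed): I(0°)/H(0°) eclipsed 7.8; H(120°)/Cl(120°) eclipsed 6.6; H(240°)/H(240°) eclipsed 4.3 → 18.7 kJ/mol.
C (staggered): no non-H gauche contacts → 0.0 kJ/mol.
C has the lowest total (0.0 kJ/mol).

C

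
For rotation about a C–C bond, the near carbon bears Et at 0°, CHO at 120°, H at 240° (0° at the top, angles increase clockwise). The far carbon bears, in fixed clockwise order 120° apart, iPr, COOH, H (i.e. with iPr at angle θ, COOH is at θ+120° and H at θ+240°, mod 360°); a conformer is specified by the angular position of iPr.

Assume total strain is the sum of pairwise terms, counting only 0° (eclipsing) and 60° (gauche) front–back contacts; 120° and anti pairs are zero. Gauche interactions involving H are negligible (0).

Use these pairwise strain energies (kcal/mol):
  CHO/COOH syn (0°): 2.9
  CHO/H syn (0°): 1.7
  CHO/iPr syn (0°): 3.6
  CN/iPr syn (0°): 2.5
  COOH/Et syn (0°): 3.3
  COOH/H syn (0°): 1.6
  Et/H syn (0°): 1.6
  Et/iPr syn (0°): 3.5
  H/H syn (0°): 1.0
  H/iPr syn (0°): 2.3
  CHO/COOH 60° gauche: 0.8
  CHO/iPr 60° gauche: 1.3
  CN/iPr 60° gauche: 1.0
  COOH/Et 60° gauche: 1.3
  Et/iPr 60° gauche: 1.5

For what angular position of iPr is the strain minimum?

iPr at 0° (eclipsed): Et–iPr eclipsed, CHO–COOH eclipsed, H–H eclipsed; 3.5 + 2.9 + 1.0 = 7.4 kcal/mol.
iPr at 60° (staggered): Et–iPr gauche, CHO–iPr gauche, CHO–COOH gauche; 1.5 + 1.3 + 0.8 = 3.6 kcal/mol.
iPr at 120° (eclipsed): Et–H eclipsed, CHO–iPr eclipsed, H–COOH eclipsed; 1.6 + 3.6 + 1.6 = 6.8 kcal/mol.
iPr at 180° (staggered): Et–COOH gauche, CHO–iPr gauche; 1.3 + 1.3 = 2.6 kcal/mol.
iPr at 240° (eclipsed): Et–COOH eclipsed, CHO–H eclipsed, H–iPr eclipsed; 3.3 + 1.7 + 2.3 = 7.3 kcal/mol.
iPr at 300° (staggered): Et–iPr gauche, Et–COOH gauche, CHO–COOH gauche; 1.5 + 1.3 + 0.8 = 3.6 kcal/mol.
The minimum (2.6 kcal/mol) occurs with iPr at 180°.

180°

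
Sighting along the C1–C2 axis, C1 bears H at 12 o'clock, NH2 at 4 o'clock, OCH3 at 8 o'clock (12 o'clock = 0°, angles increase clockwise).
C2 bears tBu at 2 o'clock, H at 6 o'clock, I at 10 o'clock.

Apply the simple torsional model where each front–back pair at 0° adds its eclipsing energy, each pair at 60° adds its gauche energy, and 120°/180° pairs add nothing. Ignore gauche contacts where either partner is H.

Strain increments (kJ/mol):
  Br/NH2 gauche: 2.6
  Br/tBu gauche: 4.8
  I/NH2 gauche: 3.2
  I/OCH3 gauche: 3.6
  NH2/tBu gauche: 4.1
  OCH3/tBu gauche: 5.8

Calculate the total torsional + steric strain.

7.7 kJ/mol

This conformer (staggered): NH2–tBu gauche, OCH3–I gauche; 4.1 + 3.6 = 7.7 kJ/mol.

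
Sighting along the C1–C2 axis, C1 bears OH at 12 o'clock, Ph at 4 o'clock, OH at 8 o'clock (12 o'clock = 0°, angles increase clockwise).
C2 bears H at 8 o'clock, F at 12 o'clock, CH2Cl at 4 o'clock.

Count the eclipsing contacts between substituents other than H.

2

Non-H eclipsing pairs: OH(0°)/F(0°); Ph(120°)/CH2Cl(120°) — 2 interactions.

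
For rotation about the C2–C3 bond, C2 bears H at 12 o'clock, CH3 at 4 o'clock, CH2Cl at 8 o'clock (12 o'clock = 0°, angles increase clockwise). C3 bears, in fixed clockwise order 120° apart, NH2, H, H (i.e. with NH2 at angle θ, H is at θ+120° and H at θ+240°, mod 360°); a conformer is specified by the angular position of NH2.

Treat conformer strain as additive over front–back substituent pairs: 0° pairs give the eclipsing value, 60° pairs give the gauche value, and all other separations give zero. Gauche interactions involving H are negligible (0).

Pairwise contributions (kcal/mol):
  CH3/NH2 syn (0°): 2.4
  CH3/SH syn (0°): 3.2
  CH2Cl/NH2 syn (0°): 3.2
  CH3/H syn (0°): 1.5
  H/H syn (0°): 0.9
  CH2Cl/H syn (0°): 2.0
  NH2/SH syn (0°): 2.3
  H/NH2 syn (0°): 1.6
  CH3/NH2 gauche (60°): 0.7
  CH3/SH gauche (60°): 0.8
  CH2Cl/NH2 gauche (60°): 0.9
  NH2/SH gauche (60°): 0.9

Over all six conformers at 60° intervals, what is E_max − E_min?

4.9 kcal/mol

NH2 at 0° is eclipsed. H at 0° is eclipsed with NH2 at 0° (1.6); CH3 at 120° is eclipsed with H at 120° (1.5); CH2Cl at 240° is eclipsed with H at 240° (2.0). Total 5.1 kcal/mol.
NH2 at 60° is staggered. CH3 at 120° is gauche with NH2 at 60° (0.7). Total 0.7 kcal/mol.
NH2 at 120° is eclipsed. H at 0° is eclipsed with H at 0° (0.9); CH3 at 120° is eclipsed with NH2 at 120° (2.4); CH2Cl at 240° is eclipsed with H at 240° (2.0). Total 5.3 kcal/mol.
NH2 at 180° is staggered. CH3 at 120° is gauche with NH2 at 180° (0.7); CH2Cl at 240° is gauche with NH2 at 180° (0.9). Total 1.6 kcal/mol.
NH2 at 240° is eclipsed. H at 0° is eclipsed with H at 0° (0.9); CH3 at 120° is eclipsed with H at 120° (1.5); CH2Cl at 240° is eclipsed with NH2 at 240° (3.2). Total 5.6 kcal/mol.
NH2 at 300° is staggered. CH2Cl at 240° is gauche with NH2 at 300° (0.9). Total 0.9 kcal/mol.
Max at 240° (5.6 kcal/mol), min at 60° (0.7 kcal/mol); barrier = 4.9 kcal/mol.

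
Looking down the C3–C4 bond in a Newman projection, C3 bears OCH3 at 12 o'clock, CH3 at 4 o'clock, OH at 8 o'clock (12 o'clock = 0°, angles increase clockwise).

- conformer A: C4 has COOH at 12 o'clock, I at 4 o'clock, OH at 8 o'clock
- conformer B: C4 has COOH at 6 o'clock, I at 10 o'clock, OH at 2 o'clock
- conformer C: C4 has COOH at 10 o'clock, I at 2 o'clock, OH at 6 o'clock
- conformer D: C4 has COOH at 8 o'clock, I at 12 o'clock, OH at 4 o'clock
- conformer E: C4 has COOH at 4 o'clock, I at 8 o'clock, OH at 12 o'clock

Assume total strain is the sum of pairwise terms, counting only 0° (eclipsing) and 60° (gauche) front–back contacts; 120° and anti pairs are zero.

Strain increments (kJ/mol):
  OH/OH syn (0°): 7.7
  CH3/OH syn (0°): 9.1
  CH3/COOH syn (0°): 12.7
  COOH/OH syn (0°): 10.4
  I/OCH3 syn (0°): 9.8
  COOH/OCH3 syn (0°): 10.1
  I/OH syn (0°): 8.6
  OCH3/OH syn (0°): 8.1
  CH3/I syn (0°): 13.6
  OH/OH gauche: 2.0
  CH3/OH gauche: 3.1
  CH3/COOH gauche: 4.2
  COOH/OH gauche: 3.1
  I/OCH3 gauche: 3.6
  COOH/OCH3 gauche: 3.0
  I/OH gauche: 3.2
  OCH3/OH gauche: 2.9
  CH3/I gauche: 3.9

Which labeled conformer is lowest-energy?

C

A (eclipsed): OCH3–COOH eclipsed, CH3–I eclipsed, OH–OH eclipsed; 10.1 + 13.6 + 7.7 = 31.4 kJ/mol.
B (staggered): OCH3–I gauche, OCH3–OH gauche, CH3–COOH gauche, CH3–OH gauche, OH–COOH gauche, OH–I gauche; 3.6 + 2.9 + 4.2 + 3.1 + 3.1 + 3.2 = 20.1 kJ/mol.
C (staggered): OCH3–COOH gauche, OCH3–I gauche, CH3–I gauche, CH3–OH gauche, OH–COOH gauche, OH–OH gauche; 3.0 + 3.6 + 3.9 + 3.1 + 3.1 + 2.0 = 18.7 kJ/mol.
D (eclipsed): OCH3–I eclipsed, CH3–OH eclipsed, OH–COOH eclipsed; 9.8 + 9.1 + 10.4 = 29.3 kJ/mol.
E (eclipsed): OCH3–OH eclipsed, CH3–COOH eclipsed, OH–I eclipsed; 8.1 + 12.7 + 8.6 = 29.4 kJ/mol.
C has the lowest total (18.7 kJ/mol).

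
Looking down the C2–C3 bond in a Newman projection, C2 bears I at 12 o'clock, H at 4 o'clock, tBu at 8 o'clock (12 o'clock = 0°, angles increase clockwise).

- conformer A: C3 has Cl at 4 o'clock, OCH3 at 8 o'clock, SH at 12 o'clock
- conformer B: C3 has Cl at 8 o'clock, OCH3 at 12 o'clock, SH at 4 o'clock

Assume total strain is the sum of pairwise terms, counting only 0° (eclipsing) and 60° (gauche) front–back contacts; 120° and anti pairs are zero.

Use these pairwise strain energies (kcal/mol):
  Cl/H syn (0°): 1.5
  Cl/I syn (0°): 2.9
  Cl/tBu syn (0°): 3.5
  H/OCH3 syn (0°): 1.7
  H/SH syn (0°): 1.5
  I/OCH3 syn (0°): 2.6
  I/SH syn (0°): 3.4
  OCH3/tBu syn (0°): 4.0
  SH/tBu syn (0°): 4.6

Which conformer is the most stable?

B

A (eclipsed): I–SH eclipsed, H–Cl eclipsed, tBu–OCH3 eclipsed; 3.4 + 1.5 + 4.0 = 8.9 kcal/mol.
B (eclipsed): I–OCH3 eclipsed, H–SH eclipsed, tBu–Cl eclipsed; 2.6 + 1.5 + 3.5 = 7.6 kcal/mol.
B has the lowest total (7.6 kcal/mol).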